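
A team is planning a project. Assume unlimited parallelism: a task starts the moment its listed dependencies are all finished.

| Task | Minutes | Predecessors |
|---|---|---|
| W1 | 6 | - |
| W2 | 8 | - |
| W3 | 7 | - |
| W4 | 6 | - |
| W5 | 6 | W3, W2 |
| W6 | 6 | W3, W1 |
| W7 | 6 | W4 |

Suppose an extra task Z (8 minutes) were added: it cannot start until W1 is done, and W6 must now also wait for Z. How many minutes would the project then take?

20

Originally the project takes 14 minutes.
With Z inserted, W6 now waits for max(W3, W1, Z).
New critical path: W1→Z→W6 = 6+8+6 = 20 ⇒ 20 minutes.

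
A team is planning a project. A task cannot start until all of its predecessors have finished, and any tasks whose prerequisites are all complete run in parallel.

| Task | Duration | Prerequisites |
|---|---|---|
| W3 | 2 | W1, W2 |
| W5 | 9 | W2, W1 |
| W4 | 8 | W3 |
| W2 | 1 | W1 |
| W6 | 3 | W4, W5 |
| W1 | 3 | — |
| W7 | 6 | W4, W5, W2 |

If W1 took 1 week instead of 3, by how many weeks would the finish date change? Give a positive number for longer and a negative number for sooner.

-2

Baseline: W1→W2→W3→W4→W7 = 3+1+2+8+6 = 20 → 20 weeks.
Since W1 is critical, the -2 change carries straight to that chain (now 18 weeks).
That remains the longest chain; total 18 weeks.
Change in finish: 18 − 20 = -2 weeks.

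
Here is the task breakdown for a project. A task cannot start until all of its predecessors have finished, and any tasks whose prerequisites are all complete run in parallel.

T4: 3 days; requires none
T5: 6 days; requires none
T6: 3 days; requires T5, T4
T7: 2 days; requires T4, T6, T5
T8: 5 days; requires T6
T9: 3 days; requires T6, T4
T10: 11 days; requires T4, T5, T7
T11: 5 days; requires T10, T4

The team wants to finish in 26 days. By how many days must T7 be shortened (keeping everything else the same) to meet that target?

1

Current finish: 27 days; target: 26.
T7 is on every critical path, so each day cut from T7 cuts the finish by one (this holds down to a finish of 26).
Need 27 − 26 = 1 day off T7 → T7 becomes 1 day, finish becomes 26.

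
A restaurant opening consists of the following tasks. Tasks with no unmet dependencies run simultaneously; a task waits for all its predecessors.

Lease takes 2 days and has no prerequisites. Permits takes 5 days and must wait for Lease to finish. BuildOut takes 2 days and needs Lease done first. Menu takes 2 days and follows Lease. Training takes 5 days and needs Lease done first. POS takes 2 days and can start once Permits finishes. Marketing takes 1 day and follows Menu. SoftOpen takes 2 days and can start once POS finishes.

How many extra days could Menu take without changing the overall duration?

6

The longest chain is Lease→Permits→POS→SoftOpen = 2+5+2+2 = 11; overall finish 11 days.
Longest path through Menu: 5 days (earliest finish 4, latest finish 10).
Float = 11 − 5 = 6.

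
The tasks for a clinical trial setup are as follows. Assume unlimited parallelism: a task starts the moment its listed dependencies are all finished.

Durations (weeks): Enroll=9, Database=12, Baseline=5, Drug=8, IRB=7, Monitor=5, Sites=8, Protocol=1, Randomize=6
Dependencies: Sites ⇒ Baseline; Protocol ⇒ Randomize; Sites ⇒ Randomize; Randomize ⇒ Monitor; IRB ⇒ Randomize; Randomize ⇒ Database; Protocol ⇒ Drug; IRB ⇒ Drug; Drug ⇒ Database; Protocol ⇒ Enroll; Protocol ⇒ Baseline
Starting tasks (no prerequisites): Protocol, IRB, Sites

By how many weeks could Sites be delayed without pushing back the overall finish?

1

The longest chain is IRB→Drug→Database = 7+8+12 = 27; overall finish 27 weeks.
Longest path through Sites: 26 weeks (earliest finish 8, latest finish 9).
Float = 27 − 26 = 1.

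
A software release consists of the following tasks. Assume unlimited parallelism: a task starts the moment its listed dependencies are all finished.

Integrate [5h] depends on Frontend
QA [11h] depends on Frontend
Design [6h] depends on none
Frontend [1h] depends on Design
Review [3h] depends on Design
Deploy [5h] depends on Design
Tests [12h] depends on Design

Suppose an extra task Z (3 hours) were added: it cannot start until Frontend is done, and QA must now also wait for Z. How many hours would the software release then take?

Originally the software release takes 18 hours.
With Z inserted, QA now waits for max(Frontend, Z).
New critical path: Design→Frontend→Z→QA = 6+1+3+11 = 21 ⇒ 21 hours.

21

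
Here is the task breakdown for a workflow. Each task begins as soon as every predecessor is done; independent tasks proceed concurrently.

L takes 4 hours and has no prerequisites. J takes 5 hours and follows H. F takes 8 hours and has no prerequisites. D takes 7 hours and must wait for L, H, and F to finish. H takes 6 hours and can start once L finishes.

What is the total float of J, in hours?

The longest chain is L→H→D = 4+6+7 = 17; overall finish 17 hours.
J finishes as early as 15 and must finish by 17.
Slack of J = 12 − 10 = 2 hours.

2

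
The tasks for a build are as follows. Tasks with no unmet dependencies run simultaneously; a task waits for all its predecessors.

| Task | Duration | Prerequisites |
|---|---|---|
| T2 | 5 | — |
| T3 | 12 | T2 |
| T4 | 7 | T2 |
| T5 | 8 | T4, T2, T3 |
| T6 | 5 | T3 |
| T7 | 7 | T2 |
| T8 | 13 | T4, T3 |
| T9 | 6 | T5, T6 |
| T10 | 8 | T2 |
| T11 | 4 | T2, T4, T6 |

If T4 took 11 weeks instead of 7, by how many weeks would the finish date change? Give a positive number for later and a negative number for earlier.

0

Baseline: T2→T3→T5→T9 = 5+12+8+6 = 31 → 31 weeks.
The longest path through T4 is only 26 weeks, so T4 has float 5.
The critical path is still T2→T3→T5→T9; finish is now 31 weeks.
Change in finish: 31 − 31 = +0 weeks.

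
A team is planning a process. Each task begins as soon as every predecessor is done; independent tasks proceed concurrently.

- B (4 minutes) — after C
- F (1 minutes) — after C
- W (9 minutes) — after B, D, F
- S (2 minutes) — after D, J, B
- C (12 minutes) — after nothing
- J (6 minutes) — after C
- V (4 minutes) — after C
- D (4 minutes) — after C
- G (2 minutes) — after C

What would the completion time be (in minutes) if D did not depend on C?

Before: longest chain C→B→W = 12+4+9 = 25, finish 25.
Without C→D, D's earliest start moves from 12 to 0.
The longest chain is now C→B→W = 12+4+9 = 25, so the process takes 25 minutes.

25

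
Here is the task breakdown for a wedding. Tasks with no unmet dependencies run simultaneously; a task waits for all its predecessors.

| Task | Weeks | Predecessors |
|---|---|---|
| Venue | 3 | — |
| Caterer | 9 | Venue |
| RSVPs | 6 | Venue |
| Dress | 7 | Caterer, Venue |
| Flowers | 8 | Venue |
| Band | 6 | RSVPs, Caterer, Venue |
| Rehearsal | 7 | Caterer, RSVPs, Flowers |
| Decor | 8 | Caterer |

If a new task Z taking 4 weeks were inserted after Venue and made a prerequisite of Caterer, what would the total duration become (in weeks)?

Originally the job takes 20 weeks.
With Z inserted, Caterer now waits for max(Venue, Z).
New critical path: Venue→Z→Caterer→Decor = 3+4+9+8 = 24 ⇒ 24 weeks.

24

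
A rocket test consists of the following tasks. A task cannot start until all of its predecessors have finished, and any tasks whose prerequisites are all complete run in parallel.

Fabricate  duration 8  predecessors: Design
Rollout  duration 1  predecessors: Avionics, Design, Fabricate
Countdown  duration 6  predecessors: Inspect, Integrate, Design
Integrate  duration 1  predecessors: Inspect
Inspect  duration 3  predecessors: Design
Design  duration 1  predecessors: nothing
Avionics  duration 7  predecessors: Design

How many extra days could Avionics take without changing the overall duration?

2

Critical path: Design→Inspect→Integrate→Countdown = 1+3+1+6 = 11, so the finish is 11 days.
The longest chain containing Avionics totals 9 days.
So Avionics can slip 10 − 8 = 2 days.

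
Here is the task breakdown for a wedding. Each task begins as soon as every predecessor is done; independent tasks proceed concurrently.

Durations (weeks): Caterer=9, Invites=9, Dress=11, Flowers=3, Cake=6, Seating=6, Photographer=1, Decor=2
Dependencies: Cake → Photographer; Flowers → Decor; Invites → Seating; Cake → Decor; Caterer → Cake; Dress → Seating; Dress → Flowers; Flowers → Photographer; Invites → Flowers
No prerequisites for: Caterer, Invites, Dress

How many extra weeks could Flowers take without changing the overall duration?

Critical path: Caterer→Cake→Decor = 9+6+2 = 17, so the finish is 17 weeks.
Longest path through Flowers: 16 weeks (earliest finish 14, latest finish 15).
Float = 17 − 16 = 1.

1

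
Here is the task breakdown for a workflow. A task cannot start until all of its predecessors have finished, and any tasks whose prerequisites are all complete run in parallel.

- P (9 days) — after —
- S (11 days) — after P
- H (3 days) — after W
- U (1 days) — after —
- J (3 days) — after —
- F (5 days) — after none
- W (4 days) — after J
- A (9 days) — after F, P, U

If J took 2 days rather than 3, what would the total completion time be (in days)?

20

Actual critical path: P→S = 9+11 = 20 ⇒ 20 days.
J is off the critical path — its longest chain is 10 days, giving 10 of slack.
No other chain overtakes it, so the finish is 20 days.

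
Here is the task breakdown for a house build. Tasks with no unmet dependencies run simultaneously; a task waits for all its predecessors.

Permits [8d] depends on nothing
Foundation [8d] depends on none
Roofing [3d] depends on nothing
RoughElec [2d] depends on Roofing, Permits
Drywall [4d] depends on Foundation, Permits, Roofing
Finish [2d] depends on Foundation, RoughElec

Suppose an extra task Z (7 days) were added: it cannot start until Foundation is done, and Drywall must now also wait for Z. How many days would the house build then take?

Originally the house build takes 12 days.
With Z inserted, Drywall now waits for max(Foundation, Permits, Roofing, Z).
New critical path: Foundation→Z→Drywall = 8+7+4 = 19 ⇒ 19 days.

19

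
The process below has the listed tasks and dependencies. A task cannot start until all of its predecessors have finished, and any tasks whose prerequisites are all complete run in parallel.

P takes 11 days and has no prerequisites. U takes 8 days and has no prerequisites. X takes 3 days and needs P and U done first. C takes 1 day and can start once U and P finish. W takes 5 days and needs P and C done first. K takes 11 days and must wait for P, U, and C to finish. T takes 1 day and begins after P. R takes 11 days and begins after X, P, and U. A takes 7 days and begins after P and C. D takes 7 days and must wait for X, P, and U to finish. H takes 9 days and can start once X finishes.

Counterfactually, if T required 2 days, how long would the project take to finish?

25

As given, the longest chain is P→X→R = 11+3+11 = 25, so the finish is 25 days.
T has 13 days of float (longest path through it is 12).
No other chain overtakes it, so the finish is 25 days.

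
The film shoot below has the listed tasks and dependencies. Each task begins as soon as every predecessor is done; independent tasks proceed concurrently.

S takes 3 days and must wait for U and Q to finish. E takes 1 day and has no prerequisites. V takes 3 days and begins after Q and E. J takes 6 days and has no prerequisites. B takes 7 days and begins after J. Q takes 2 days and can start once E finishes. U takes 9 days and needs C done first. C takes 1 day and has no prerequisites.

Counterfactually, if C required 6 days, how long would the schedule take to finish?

Critical path before the change: C→U→S = 1+9+3 = 13 giving 13 days.
Since C is critical, the +5 change carries straight to that chain (now 18 days).
No other chain overtakes it, so the finish is 18 days.

18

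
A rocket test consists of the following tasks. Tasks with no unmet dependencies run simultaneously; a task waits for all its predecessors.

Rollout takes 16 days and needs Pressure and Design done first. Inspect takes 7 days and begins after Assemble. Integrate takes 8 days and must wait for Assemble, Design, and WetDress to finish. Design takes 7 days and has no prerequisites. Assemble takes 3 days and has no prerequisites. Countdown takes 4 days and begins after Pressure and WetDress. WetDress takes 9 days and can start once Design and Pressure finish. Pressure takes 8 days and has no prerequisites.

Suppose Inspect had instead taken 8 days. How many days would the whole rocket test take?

The binding path is Pressure→WetDress→Integrate = 8+9+8 = 25; finish at 25 days.
Inspect has 15 days of float (longest path through it is 10).
That remains the longest chain; total 25 days.

25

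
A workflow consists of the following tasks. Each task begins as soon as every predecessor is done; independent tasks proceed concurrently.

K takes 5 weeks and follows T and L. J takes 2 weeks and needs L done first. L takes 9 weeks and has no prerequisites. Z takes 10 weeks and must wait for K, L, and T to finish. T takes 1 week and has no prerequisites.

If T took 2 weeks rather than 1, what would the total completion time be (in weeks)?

Actual critical path: L→K→Z = 9+5+10 = 24 ⇒ 24 weeks.
The longest path through T is only 16 weeks, so T has float 8.
The critical path is still L→K→Z; finish is now 24 weeks.

24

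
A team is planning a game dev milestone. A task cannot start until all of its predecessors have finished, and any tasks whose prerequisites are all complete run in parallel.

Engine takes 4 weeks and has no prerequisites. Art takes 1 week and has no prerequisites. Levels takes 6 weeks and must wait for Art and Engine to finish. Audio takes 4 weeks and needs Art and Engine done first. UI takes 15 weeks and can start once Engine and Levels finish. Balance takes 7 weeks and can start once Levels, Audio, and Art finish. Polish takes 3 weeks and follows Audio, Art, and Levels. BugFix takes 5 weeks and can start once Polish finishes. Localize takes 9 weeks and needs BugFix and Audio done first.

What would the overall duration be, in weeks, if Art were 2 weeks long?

27

As given, the longest chain is Engine→Levels→Polish→BugFix→Localize = 4+6+3+5+9 = 27, so the finish is 27 weeks.
Art has 3 weeks of float (longest path through it is 24).
That remains the longest chain; total 27 weeks.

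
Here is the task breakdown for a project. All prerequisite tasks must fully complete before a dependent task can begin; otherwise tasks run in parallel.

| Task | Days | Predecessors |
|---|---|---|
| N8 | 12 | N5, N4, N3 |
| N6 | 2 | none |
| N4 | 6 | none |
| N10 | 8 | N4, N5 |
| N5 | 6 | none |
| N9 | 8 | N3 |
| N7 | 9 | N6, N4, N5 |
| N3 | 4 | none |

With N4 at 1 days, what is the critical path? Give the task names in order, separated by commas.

N5, N8

Actual critical path: N4→N8 = 6+12 = 18 ⇒ 18 days.
N4 lies on that path, so at 1 day the path becomes 13 days.
Now N5→N8 = 6+12 = 18 is longest, so the finish becomes 18 days.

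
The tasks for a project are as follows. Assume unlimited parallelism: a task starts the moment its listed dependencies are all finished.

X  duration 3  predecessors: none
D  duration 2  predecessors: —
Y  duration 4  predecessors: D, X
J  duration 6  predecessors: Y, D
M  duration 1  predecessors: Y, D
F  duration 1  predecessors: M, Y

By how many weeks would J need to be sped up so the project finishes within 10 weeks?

3

Current finish: 13 weeks; target: 10.
J is on every critical path, so each week cut from J cuts the finish by one (this holds down to a finish of 9).
Need 13 − 10 = 3 weeks off J → J becomes 3 weeks, finish becomes 10.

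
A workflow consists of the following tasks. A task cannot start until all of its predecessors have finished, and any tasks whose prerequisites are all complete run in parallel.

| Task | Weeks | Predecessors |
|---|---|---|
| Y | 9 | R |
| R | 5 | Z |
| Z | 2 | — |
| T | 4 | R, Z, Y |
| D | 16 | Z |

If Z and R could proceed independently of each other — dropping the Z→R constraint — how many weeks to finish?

18

Original critical path: Z→R→Y→T = 2+5+9+4 = 20 ⇒ 20 weeks.
Without Z→R, R's earliest start moves from 2 to 0.
New critical path: Z→D = 2+16 = 18 ⇒ 18 weeks.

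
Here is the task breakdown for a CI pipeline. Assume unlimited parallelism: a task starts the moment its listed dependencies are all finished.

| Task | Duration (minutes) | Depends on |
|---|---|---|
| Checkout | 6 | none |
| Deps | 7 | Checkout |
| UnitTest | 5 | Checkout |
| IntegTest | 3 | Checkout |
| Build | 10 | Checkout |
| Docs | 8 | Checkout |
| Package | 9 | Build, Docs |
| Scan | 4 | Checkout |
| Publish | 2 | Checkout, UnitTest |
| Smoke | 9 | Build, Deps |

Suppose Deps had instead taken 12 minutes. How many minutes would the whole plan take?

Critical path before the change: Checkout→Build→Package = 6+10+9 = 25 giving 25 minutes.
Deps has 3 minutes of float (longest path through it is 22).
New critical path: Checkout→Deps→Smoke = 6+12+9 = 27 ⇒ 27 minutes.

27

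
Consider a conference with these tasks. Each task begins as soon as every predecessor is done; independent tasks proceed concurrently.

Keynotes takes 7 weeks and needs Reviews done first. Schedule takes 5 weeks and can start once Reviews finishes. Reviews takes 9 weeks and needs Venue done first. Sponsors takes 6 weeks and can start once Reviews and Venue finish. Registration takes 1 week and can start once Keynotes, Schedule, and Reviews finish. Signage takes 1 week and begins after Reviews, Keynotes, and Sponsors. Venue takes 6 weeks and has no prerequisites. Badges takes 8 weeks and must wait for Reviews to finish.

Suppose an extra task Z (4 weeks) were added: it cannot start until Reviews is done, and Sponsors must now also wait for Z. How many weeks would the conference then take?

Originally the conference takes 23 weeks.
With Z inserted, Sponsors now waits for max(Reviews, Venue, Z).
New critical path: Venue→Reviews→Z→Sponsors→Signage = 6+9+4+6+1 = 26 ⇒ 26 weeks.

26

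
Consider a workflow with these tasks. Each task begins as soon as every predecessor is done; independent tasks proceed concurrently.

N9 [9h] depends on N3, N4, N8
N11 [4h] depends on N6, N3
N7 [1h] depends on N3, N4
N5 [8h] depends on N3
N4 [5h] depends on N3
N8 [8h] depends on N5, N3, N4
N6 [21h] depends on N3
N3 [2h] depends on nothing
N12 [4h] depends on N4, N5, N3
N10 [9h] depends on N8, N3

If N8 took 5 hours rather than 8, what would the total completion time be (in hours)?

27

As given, the longest chain is N3→N5→N8→N9 = 2+8+8+9 = 27, so the finish is 27 hours.
N8 is on the critical path; changing it to 5 makes that path 24 hours.
The binding chain switches to N3→N6→N11 = 2+21+4 = 27; finish 27 hours.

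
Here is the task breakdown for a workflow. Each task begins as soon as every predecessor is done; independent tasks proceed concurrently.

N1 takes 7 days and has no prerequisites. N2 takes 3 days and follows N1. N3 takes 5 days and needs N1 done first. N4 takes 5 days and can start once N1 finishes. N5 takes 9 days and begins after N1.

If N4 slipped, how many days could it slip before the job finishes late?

N1→N5 = 7+9 = 16 sets the makespan at 16 days.
The longest chain containing N4 totals 12 days.
So N4 can slip 16 − 12 = 4 days.

4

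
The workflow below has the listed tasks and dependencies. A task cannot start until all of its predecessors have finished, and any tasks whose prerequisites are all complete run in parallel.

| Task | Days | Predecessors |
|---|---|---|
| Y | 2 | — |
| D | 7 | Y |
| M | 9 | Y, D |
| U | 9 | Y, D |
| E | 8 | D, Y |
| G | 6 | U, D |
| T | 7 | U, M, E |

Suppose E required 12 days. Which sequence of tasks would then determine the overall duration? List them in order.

Y, D, E, T

Actual critical path: Y→D→M→T = 2+7+9+7 = 25 ⇒ 25 days.
The longest path through E is only 24 days, so E has float 1.
New critical path: Y→D→E→T = 2+7+12+7 = 28 ⇒ 28 days.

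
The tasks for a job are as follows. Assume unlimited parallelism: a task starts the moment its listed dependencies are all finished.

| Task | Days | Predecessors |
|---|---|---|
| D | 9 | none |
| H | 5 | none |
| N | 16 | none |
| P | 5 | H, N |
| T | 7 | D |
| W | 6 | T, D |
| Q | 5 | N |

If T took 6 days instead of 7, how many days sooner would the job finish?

1

The binding path is D→T→W = 9+7+6 = 22; finish at 22 days.
Since T is critical, the -1 change carries straight to that chain (now 21 days).
That remains the longest chain; total 21 days.
Change in finish: 21 − 22 = -1 days.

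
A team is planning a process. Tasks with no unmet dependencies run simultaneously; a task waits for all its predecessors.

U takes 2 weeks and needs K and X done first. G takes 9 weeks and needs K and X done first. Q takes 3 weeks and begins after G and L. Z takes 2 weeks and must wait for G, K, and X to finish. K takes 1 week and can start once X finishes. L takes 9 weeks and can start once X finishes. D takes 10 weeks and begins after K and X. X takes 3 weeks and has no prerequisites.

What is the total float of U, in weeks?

10

X→K→G→Q = 3+1+9+3 = 16 sets the makespan at 16 weeks.
The longest chain containing U totals 6 weeks.
Float = 16 − 6 = 10.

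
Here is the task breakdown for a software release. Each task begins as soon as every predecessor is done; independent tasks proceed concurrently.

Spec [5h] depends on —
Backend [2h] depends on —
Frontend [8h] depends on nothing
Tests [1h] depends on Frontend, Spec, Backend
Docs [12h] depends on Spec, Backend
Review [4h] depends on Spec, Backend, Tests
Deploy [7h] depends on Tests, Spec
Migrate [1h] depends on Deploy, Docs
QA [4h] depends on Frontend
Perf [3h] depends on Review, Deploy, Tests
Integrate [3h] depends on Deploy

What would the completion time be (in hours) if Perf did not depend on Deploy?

19

With the dependency in place, Frontend→Tests→Deploy→Perf = 8+1+7+3 = 19 sets the finish at 19 hours.
Without Deploy→Perf, Perf's earliest start moves from 16 to 13.
New critical path: Frontend→Tests→Deploy→Integrate = 8+1+7+3 = 19 ⇒ 19 hours.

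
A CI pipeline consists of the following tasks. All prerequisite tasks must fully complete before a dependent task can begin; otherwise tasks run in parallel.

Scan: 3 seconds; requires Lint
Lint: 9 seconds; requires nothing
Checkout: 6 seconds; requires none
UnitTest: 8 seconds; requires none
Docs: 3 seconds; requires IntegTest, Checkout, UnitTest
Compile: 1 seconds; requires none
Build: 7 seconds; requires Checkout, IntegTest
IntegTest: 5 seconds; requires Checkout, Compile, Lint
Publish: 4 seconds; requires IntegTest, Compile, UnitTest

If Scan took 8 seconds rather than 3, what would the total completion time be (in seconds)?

Actual critical path: Lint→IntegTest→Build = 9+5+7 = 21 ⇒ 21 seconds.
Scan has 9 seconds of float (longest path through it is 12).
No other chain overtakes it, so the finish is 21 seconds.

21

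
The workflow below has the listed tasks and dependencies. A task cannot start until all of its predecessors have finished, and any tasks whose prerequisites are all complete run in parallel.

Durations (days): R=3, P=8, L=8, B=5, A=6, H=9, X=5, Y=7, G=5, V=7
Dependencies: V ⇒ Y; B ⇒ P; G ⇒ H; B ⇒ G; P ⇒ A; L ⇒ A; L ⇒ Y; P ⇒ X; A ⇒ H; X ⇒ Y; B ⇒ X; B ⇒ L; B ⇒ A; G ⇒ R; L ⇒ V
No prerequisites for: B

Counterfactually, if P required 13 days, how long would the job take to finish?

33

Baseline: B→P→A→H = 5+8+6+9 = 28 → 28 days.
P is on the critical path; changing it to 13 makes that path 33 days.
The critical path is still B→P→A→H; finish is now 33 days.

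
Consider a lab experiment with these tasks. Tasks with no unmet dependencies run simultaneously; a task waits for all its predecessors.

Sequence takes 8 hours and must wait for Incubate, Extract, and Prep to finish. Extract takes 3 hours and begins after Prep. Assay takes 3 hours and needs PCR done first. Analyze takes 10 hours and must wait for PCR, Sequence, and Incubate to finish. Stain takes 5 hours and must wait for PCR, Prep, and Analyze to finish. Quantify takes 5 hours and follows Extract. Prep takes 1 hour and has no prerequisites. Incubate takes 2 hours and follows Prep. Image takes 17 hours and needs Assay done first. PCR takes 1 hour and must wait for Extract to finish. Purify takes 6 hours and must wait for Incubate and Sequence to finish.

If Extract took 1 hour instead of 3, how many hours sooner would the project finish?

The binding path is Prep→Extract→Sequence→Analyze→Stain = 1+3+8+10+5 = 27; finish at 27 hours.
Extract lies on that path, so at 1 hour the path becomes 25 hours.
The binding chain switches to Prep→Incubate→Sequence→Analyze→Stain = 1+2+8+10+5 = 26; finish 26 hours.
Change in finish: 26 − 27 = -1 hours.

1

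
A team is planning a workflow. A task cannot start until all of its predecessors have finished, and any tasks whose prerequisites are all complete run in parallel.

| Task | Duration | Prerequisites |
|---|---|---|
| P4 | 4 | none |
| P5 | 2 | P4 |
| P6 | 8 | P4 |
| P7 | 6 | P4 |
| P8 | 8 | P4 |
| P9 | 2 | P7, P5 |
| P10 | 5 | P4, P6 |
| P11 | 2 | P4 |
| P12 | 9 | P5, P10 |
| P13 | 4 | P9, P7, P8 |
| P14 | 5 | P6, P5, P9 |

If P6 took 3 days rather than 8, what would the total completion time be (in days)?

As given, the longest chain is P4→P6→P10→P12 = 4+8+5+9 = 26, so the finish is 26 days.
P6 is on the critical path; changing it to 3 makes that path 21 days.
No other chain overtakes it, so the finish is 21 days.

21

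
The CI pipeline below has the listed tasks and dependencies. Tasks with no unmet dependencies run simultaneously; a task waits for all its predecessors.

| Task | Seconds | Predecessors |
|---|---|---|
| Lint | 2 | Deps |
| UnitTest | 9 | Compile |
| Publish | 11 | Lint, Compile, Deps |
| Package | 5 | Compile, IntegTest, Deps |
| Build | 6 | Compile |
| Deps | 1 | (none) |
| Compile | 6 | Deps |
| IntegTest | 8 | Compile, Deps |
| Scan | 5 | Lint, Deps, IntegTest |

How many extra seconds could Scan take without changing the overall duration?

0

Deps→Compile→IntegTest→Package = 1+6+8+5 = 20 sets the makespan at 20 seconds.
The longest chain containing Scan totals 20 seconds.
Float = 20 − 20 = 0.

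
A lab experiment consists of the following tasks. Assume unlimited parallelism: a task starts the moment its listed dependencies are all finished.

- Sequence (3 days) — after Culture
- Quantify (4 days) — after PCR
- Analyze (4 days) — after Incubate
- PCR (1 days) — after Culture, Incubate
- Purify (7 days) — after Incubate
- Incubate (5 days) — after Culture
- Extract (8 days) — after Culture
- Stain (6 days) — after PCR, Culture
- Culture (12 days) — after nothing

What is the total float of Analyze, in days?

3

Culture→Incubate→PCR→Stain = 12+5+1+6 = 24 sets the makespan at 24 days.
Analyze finishes as early as 21 and must finish by 24.
So Analyze can slip 24 − 21 = 3 days.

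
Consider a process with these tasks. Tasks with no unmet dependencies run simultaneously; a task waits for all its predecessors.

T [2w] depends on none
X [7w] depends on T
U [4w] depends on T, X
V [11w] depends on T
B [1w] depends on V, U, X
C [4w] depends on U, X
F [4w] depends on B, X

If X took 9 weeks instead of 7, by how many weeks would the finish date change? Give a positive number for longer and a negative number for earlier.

As given, the longest chain is T→X→U→B→F = 2+7+4+1+4 = 18, so the finish is 18 weeks.
X lies on that path, so at 9 weeks the path becomes 20 weeks.
That remains the longest chain; total 20 weeks.
Change in finish: 20 − 18 = +2 weeks.

2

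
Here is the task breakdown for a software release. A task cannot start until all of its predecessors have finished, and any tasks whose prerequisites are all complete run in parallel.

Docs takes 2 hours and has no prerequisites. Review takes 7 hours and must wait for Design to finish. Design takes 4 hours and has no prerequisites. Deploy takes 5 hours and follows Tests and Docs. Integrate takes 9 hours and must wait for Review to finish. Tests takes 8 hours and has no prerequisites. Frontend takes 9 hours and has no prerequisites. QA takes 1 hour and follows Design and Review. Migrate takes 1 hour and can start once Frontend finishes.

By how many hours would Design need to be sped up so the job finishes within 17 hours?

Current finish: 20 hours; target: 17.
Design is on every critical path, so each hour cut from Design cuts the finish by one (this holds down to a finish of 17).
Need 20 − 17 = 3 hours off Design → Design becomes 1 hour, finish becomes 17.

3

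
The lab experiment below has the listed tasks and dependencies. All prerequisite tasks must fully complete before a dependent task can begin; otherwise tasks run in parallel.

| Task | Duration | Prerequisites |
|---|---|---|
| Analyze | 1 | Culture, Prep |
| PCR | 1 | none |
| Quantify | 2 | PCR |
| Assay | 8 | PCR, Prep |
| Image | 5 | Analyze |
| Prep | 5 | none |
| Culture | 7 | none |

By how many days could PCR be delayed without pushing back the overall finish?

The longest chain is Prep→Assay = 5+8 = 13; overall finish 13 days.
Longest path through PCR: 9 days (earliest finish 1, latest finish 5).
Slack of PCR = 4 − 0 = 4 days.

4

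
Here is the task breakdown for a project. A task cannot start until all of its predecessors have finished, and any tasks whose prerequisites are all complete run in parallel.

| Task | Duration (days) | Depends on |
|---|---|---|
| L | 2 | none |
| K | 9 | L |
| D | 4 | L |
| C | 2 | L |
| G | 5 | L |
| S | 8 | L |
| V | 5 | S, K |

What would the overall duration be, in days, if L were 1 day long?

Baseline: L→K→V = 2+9+5 = 16 → 16 days.
L lies on that path, so at 1 day the path becomes 15 days.
The critical path is still L→K→V; finish is now 15 days.

15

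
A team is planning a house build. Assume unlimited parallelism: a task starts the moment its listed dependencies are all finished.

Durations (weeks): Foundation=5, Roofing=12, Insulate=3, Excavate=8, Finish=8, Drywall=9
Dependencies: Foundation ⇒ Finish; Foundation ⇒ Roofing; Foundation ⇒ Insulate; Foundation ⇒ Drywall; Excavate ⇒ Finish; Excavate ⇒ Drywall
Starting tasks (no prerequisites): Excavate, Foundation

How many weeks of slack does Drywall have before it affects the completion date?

0

Critical path: Excavate→Drywall = 8+9 = 17, so the finish is 17 weeks.
The longest chain containing Drywall totals 17 weeks.
Slack of Drywall = 8 − 8 = 0 weeks.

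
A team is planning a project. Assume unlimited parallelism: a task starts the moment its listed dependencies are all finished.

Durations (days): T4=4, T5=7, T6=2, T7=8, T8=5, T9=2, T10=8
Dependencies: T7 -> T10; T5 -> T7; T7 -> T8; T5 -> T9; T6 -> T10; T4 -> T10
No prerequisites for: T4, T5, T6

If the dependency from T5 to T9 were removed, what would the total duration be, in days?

Original critical path: T5→T7→T10 = 7+8+8 = 23 ⇒ 23 days.
Without T5→T9, T9's earliest start moves from 7 to 0.
New critical path: T5→T7→T10 = 7+8+8 = 23 ⇒ 23 days.

23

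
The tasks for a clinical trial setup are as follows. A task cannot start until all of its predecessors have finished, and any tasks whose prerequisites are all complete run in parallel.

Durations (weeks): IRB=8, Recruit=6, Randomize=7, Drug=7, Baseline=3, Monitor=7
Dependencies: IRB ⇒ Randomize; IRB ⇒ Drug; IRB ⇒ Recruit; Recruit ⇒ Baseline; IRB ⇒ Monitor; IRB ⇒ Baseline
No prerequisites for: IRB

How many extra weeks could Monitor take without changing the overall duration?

2

IRB→Recruit→Baseline = 8+6+3 = 17 sets the makespan at 17 weeks.
Monitor finishes as early as 15 and must finish by 17.
Slack of Monitor = 10 − 8 = 2 weeks.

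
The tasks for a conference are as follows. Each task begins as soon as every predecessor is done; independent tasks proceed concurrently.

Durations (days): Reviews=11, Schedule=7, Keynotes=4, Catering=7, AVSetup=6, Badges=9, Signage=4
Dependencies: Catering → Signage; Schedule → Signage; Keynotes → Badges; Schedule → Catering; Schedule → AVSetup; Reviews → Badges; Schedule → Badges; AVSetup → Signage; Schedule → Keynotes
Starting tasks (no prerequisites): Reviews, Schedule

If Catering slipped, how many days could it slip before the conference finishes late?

The longest chain is Reviews→Badges = 11+9 = 20; overall finish 20 days.
The longest chain containing Catering totals 18 days.
Slack of Catering = 9 − 7 = 2 days.

2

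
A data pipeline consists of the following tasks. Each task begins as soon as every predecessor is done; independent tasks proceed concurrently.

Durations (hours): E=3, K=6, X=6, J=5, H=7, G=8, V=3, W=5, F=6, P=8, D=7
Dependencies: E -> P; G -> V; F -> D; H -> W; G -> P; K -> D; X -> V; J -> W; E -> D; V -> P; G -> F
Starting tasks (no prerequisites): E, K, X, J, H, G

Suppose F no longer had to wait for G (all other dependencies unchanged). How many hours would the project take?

19

Original critical path: G→F→D = 8+6+7 = 21 ⇒ 21 hours.
Without G→F, F's earliest start moves from 8 to 0.
After: G→V→P = 8+3+8 = 19 → 19 hours.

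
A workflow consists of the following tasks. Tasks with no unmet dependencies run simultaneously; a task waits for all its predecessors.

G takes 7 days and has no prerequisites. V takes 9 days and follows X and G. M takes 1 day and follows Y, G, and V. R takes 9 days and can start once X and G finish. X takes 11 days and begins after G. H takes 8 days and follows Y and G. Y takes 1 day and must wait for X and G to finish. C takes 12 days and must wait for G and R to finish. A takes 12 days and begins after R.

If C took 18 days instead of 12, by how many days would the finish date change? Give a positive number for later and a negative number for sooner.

6

The binding path is G→X→R→C = 7+11+9+12 = 39; finish at 39 days.
Since C is critical, the +6 change carries straight to that chain (now 45 days).
That remains the longest chain; total 45 days.
Change in finish: 45 − 39 = +6 days.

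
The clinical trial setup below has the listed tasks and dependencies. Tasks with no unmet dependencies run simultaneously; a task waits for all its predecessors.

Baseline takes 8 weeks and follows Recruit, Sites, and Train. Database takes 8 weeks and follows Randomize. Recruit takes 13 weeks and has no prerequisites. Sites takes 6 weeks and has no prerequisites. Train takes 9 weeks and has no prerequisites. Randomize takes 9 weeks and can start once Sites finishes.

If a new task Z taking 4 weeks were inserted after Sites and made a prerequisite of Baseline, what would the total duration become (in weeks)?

23

Originally the project takes 23 weeks.
With Z inserted, Baseline now waits for max(Recruit, Sites, Train, Z).
New critical path: Sites→Randomize→Database = 6+9+8 = 23 ⇒ 23 weeks.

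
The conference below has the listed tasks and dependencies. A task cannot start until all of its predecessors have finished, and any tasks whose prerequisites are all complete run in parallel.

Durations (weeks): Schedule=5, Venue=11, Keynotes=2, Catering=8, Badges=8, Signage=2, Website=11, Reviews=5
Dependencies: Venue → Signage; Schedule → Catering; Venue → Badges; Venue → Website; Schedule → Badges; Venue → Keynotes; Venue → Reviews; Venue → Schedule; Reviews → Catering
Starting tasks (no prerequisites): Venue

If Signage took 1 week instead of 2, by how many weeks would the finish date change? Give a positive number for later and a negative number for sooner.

0

As given, the longest chain is Venue→Reviews→Catering = 11+5+8 = 24, so the finish is 24 weeks.
Signage is off the critical path — its longest chain is 13 weeks, giving 11 of slack.
The critical path is still Venue→Reviews→Catering; finish is now 24 weeks.
Change in finish: 24 − 24 = +0 weeks.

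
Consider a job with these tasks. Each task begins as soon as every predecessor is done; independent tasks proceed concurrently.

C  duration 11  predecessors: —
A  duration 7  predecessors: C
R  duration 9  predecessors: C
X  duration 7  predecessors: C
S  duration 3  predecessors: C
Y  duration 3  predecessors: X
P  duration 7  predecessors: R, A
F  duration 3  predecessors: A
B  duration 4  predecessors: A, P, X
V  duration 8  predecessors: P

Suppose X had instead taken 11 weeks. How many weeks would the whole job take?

Baseline: C→R→P→V = 11+9+7+8 = 35 → 35 weeks.
X is off the critical path — its longest chain is 22 weeks, giving 13 of slack.
That remains the longest chain; total 35 weeks.

35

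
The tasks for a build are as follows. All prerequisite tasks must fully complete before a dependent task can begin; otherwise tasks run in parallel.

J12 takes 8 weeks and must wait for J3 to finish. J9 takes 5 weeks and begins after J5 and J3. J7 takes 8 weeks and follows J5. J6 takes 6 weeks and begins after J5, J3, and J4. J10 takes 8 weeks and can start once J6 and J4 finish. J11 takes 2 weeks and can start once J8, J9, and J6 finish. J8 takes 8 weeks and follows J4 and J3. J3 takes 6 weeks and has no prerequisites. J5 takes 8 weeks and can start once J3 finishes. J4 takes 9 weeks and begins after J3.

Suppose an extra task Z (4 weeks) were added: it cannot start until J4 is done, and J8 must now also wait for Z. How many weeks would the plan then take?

29

Originally the plan takes 29 weeks.
With Z inserted, J8 now waits for max(J4, J3, Z).
New critical path: J3→J4→Z→J8→J11 = 6+9+4+8+2 = 29 ⇒ 29 weeks.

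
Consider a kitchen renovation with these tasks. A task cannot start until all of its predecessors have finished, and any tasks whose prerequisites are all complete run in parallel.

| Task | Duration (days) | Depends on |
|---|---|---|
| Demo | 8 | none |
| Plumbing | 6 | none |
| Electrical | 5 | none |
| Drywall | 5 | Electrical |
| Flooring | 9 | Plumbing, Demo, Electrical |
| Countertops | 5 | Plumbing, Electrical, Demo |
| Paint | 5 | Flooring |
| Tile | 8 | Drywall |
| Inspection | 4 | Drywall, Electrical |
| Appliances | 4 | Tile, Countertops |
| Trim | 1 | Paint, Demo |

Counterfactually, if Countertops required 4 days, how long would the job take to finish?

23

Actual critical path: Demo→Flooring→Paint→Trim = 8+9+5+1 = 23 ⇒ 23 days.
The longest path through Countertops is only 17 days, so Countertops has float 6.
The critical path is still Demo→Flooring→Paint→Trim; finish is now 23 days.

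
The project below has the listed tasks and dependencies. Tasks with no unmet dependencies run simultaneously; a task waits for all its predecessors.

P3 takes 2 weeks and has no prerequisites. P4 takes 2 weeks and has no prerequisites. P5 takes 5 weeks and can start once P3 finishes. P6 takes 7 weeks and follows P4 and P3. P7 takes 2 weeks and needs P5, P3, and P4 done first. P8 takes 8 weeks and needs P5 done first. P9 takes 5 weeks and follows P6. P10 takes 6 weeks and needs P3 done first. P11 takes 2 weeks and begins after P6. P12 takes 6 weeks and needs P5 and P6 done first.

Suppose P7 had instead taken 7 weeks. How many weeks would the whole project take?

15

The binding path is P3→P5→P8 = 2+5+8 = 15; finish at 15 weeks.
P7 is off the critical path — its longest chain is 9 weeks, giving 6 of slack.
The critical path is still P3→P5→P8; finish is now 15 weeks.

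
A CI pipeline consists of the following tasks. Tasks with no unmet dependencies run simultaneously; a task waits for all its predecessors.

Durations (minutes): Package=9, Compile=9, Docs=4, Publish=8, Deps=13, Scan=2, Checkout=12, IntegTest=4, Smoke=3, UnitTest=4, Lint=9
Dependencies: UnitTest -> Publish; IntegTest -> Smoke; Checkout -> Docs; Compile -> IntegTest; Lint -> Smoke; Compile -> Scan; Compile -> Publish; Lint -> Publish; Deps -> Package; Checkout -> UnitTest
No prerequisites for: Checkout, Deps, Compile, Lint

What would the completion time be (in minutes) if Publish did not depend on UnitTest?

22

Before: longest chain Checkout→UnitTest→Publish = 12+4+8 = 24, finish 24.
Without UnitTest→Publish, Publish's earliest start moves from 16 to 9.
New critical path: Deps→Package = 13+9 = 22 ⇒ 22 minutes.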